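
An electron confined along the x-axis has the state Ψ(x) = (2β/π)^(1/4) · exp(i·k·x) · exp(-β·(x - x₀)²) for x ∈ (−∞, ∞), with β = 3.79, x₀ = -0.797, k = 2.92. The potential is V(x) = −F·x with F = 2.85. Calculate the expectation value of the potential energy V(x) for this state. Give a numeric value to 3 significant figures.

2.27

⟨V⟩ = ∫ V(x)·|Ψ|² dx.
Gaussian moments (u = x − x₀): ∫u^(2j)·e^(−2βu²) du = (2j−1)!!/(4β)^j · √(π/(2β)), odd powers integrate to 0; here √(π/(2β)) = 0.64378.
⟨V⟩ = 2.2715.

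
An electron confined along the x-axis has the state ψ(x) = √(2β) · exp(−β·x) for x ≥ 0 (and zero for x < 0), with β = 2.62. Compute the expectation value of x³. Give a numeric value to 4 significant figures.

0.04170

⟨x³⟩ = ∫ x³·|ψ|² dx (integrals over the domain).
Every integrand reduces to terms xʲ·e^(−2βx) on [0, ∞); use ∫₀^∞ xʲ·e^(−2βx) dx = j!/(2β)^(j+1).
⟨x³⟩ = 0.041702.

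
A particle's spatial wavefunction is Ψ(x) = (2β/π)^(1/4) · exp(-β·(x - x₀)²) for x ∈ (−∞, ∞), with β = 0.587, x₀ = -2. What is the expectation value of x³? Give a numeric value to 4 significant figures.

-10.56

⟨x³⟩ = ∫ x³·|Ψ|² dx (integrals over the domain).
Gaussian moments (u = x − x₀): ∫u^(2j)·e^(−2βu²) du = (2j−1)!!/(4β)^j · √(π/(2β)), odd powers integrate to 0; here √(π/(2β)) = 1.6358.
⟨x³⟩ = -10.555.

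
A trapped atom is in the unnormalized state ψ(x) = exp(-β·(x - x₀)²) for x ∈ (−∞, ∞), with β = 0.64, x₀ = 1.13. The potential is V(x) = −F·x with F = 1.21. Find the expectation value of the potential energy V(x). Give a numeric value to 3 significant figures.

⟨V⟩ = ∫ V(x)·|ψ|² dx / ∫|ψ|² dx.
Gaussian moments (u = x − x₀): ∫u^(2j)·e^(−2βu²) du = (2j−1)!!/(4β)^j · √(π/(2β)), odd powers integrate to 0; here √(π/(2β)) = 1.5666.
State is unnormalized: ∫|ψ|² dx = 1.5666, and ∫ψ*·V(x)·ψ dx = -2.1421, so ⟨V⟩ = -2.1421 / 1.5666.
⟨V⟩ = -1.3673.

-1.37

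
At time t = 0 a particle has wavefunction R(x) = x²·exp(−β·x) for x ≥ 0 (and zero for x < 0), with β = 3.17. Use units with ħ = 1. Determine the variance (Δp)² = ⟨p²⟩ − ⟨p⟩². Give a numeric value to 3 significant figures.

Compute ⟨p⟩ and ⟨p²⟩ separately; (Δp)² = ⟨p²⟩ − ⟨p⟩².
Differentiate x²·exp(−β·x) with the product rule; every integrand then reduces to terms xʲ·e^(−2βx) on [0, ∞), with ∫₀^∞ xʲ·e^(−2βx) dx = j!/(2β)^(j+1).
Normalization: ∫|R|² dx = 0.0023430.
⟨p⟩ = 0.0000 and ⟨p²⟩ = 3.3496.
(Δp)² = 3.3496 − (0.0000)² = 3.3496.

3.35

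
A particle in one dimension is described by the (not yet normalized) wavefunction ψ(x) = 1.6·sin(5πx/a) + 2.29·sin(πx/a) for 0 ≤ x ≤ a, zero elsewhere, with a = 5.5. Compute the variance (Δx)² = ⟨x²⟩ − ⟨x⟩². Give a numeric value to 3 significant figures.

1.67

Compute ⟨x⟩ and ⟨x²⟩ separately, then (Δx)² = ⟨x²⟩ − ⟨x⟩².
On 0 ≤ x ≤ a (j ≠ l): ∫sin²(jπx/a) dx = a/2, ∫sin(jπx/a)·sin(lπx/a) dx = 0; diagonal moments ∫x·sin²(jπx/a) dx = a²/4, ∫x²·sin²(jπx/a) dx = a³·(1/6 − 1/(4j²π²)); cross terms ∫x·sin(jπx/a)·sin(lπx/a) dx = 0 for j + l even and −4jla²/(π²(j² − l²)²) for j + l odd, ∫x²·sin(jπx/a)·sin(lπx/a) dx = (−1)^(j+l)·4jla³/(π²(j² − l²)²); higher powers the same way via product-to-sum and parts.
Normalization: ∫|ψ|² dx = 21.461.
⟨x⟩ = 2.7500 and ⟨x²⟩ = 9.2333.
(Δx)² = 9.2333 − (2.7500)² = 1.6708.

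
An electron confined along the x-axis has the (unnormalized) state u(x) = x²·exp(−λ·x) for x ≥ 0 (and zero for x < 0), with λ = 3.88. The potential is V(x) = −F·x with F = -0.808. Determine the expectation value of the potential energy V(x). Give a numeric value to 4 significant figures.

⟨V⟩ = ∫ V(x)·|u|² dx / ∫|u|² dx.
Every integrand reduces to terms xʲ·e^(−2λx) on [0, ∞); use ∫₀^∞ xʲ·e^(−2λx) dx = j!/(2λ)^(j+1).
State is unnormalized: ∫|u|² dx = 0.00085291, and ∫u*·V(x)·u dx = 0.00044404, so ⟨V⟩ = 0.00044404 / 0.00085291.
⟨V⟩ = 0.52062.

0.5206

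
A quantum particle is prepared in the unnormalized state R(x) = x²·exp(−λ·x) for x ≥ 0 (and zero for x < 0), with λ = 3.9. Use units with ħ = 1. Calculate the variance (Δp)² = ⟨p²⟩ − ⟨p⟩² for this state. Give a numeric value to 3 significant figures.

Compute ⟨p⟩ and ⟨p²⟩ separately; (Δp)² = ⟨p²⟩ − ⟨p⟩².
Differentiate x²·exp(−λ·x) with the product rule; every integrand then reduces to terms xʲ·e^(−2λx) on [0, ∞), with ∫₀^∞ xʲ·e^(−2λx) dx = j!/(2λ)^(j+1).
Normalization: ∫|R|² dx = 0.00083126.
⟨p⟩ = 0.0000 and ⟨p²⟩ = 5.0700.
(Δp)² = 5.0700 − (0.0000)² = 5.0700.

5.07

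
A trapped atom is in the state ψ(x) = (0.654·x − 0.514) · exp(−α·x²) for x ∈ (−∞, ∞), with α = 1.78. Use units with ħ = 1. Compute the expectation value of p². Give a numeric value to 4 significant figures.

p² ψ = −ħ² d²ψ/dx²; ⟨p²⟩ = −ħ² ∫ ψ*·ψ'' dx / ∫|ψ|² dx.
Expand each integrand as polynomial × e^(−2αx²) and use ∫x^(2j)·e^(−2αx²) dx = (2j−1)!!/(4α)^j · √(π/(2α)), odd powers → 0; here √(π/(2α)) = 0.93940. Differentiate with the product rule, d/dx e^(−αx²) = −2αx·e^(−αx²).
State is unnormalized: ∫|ψ|² dx = 0.30462, and ∫ψ*·(−ħ² ψ'') dx = 0.74312, so ⟨p²⟩ = 0.74312 / 0.30462.
⟨p²⟩ = 2.4395.

2.440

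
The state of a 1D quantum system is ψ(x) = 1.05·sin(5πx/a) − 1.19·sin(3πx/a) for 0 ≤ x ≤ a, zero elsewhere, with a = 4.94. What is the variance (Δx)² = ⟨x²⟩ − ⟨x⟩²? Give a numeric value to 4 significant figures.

0.7847

Compute ⟨x⟩ and ⟨x²⟩ separately, then (Δx)² = ⟨x²⟩ − ⟨x⟩².
On 0 ≤ x ≤ a (j ≠ l): ∫sin²(jπx/a) dx = a/2, ∫sin(jπx/a)·sin(lπx/a) dx = 0; diagonal moments ∫x·sin²(jπx/a) dx = a²/4, ∫x²·sin²(jπx/a) dx = a³·(1/6 − 1/(4j²π²)); cross terms ∫x·sin(jπx/a)·sin(lπx/a) dx = 0 for j + l even and −4jla²/(π²(j² − l²)²) for j + l odd, ∫x²·sin(jπx/a)·sin(lπx/a) dx = (−1)^(j+l)·4jla³/(π²(j² − l²)²); higher powers the same way via product-to-sum and parts.
Normalization: ∫|ψ|² dx = 6.2209.
⟨x⟩ = 2.4700 and ⟨x²⟩ = 6.8856.
(Δx)² = 6.8856 − (2.4700)² = 0.78474.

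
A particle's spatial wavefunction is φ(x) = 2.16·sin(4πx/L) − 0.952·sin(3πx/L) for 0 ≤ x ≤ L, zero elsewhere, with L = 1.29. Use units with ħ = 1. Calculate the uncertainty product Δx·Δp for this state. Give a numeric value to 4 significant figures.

Δx = √(⟨x²⟩−⟨x⟩²), Δp = √(⟨p²⟩−⟨p⟩²).
On 0 ≤ x ≤ L (j ≠ l): ∫sin²(jπx/L) dx = L/2, ∫sin(jπx/L)·sin(lπx/L) dx = 0; diagonal moments ∫x·sin²(jπx/L) dx = L²/4, ∫x²·sin²(jπx/L) dx = L³·(1/6 − 1/(4j²π²)); cross terms ∫x·sin(jπx/L)·sin(lπx/L) dx = 0 for j + l even and −4jlL²/(π²(j² − l²)²) for j + l odd, ∫x²·sin(jπx/L)·sin(lπx/L) dx = (−1)^(j+l)·4jlL³/(π²(j² − l²)²); higher powers the same way via product-to-sum and parts. d²/dx² sin(jπx/L) = −(jπ/L)²·sin(jπx/L); on 0 ≤ x ≤ L, ∫sin²(jπx/L) dx = L/2 and ∫sin(jπx/L)·sin(lπx/L) dx = 0 for j ≠ l, so only diagonal terms survive in ∫|φ|² and ∫φ·φ″; ∫φ·φ′ dx = [φ²/2] between the walls = 0.
Normalization: ∫|φ|² dx = 3.5939.
⟨x⟩ = 0.83401, ⟨x²⟩ = 0.79259 ⇒ Δx = 0.31147.
⟨p⟩ = 0.0000, ⟨p²⟩ = 88.141 ⇒ Δp = 9.3884.
Δx·Δp = 2.9242.

2.924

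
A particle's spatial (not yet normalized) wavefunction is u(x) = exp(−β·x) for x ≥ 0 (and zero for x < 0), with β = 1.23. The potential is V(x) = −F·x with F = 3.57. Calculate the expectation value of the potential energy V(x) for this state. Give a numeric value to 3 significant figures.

⟨V⟩ = ∫ V(x)·|u|² dx / ∫|u|² dx.
Every integrand reduces to terms xʲ·e^(−2βx) on [0, ∞); use ∫₀^∞ xʲ·e^(−2βx) dx = j!/(2β)^(j+1).
State is unnormalized: ∫|u|² dx = 0.40650, and ∫u*·V(x)·u dx = -0.58993, so ⟨V⟩ = -0.58993 / 0.40650.
⟨V⟩ = -1.4512.

-1.45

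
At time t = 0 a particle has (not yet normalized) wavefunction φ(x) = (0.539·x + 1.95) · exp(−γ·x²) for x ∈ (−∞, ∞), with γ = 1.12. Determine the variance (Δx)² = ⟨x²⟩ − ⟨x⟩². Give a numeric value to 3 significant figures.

0.216

Compute ⟨x⟩ and ⟨x²⟩ separately, then (Δx)² = ⟨x²⟩ − ⟨x⟩².
Expand each integrand as polynomial × e^(−2γx²) and use ∫x^(2j)·e^(−2γx²) dx = (2j−1)!!/(4γ)^j · √(π/(2γ)), odd powers → 0; here √(π/(2γ)) = 1.1843.
Normalization: ∫|φ|² dx = 4.5800.
⟨x⟩ = 0.12133 and ⟨x²⟩ = 0.23070.
(Δx)² = 0.23070 − (0.12133)² = 0.21598.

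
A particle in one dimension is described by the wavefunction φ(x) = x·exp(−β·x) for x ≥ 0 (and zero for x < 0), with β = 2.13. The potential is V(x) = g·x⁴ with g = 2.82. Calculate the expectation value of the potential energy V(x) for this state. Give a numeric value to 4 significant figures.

⟨V⟩ = ∫ V(x)·|φ|² dx / ∫|φ|² dx.
Every integrand reduces to terms xʲ·e^(−2βx) on [0, ∞); use ∫₀^∞ xʲ·e^(−2βx) dx = j!/(2β)^(j+1).
State is unnormalized: ∫|φ|² dx = 0.025870, and ∫φ*·V(x)·φ dx = 0.079747, so ⟨V⟩ = 0.079747 / 0.025870.
⟨V⟩ = 3.0826.

3.083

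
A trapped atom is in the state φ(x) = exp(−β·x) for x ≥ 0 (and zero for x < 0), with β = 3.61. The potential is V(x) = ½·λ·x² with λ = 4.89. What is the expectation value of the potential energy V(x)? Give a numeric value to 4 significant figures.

0.09381

⟨V⟩ = ∫ V(x)·|φ|² dx / ∫|φ|² dx.
Every integrand reduces to terms xʲ·e^(−2βx) on [0, ∞); use ∫₀^∞ xʲ·e^(−2βx) dx = j!/(2β)^(j+1).
State is unnormalized: ∫|φ|² dx = 0.13850, and ∫φ*·V(x)·φ dx = 0.012993, so ⟨V⟩ = 0.012993 / 0.13850.
⟨V⟩ = 0.093807.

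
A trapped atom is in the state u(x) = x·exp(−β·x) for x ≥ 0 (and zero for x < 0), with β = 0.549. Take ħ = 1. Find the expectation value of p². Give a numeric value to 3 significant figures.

p² u = −ħ² d²u/dx²; ⟨p²⟩ = −ħ² ∫ u*·u'' dx / ∫|u|² dx.
Differentiate x·exp(−β·x) with the product rule; every integrand then reduces to terms xʲ·e^(−2βx) on [0, ∞), with ∫₀^∞ xʲ·e^(−2βx) dx = j!/(2β)^(j+1).
State is unnormalized: ∫|u|² dx = 1.5109, and ∫u*·(−ħ² u'') dx = 0.45537, so ⟨p²⟩ = 0.45537 / 1.5109.
⟨p²⟩ = 0.30140.

0.301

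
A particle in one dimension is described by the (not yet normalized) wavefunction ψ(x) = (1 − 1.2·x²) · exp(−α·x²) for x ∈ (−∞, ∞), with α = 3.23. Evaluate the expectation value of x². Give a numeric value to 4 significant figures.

⟨x²⟩ = ∫ x²·|ψ|² dx / ∫|ψ|² dx (integrals over the domain).
Expand each integrand as polynomial × e^(−2αx²) and use ∫x^(2j)·e^(−2αx²) dx = (2j−1)!!/(4α)^j · √(π/(2α)), odd powers → 0; here √(π/(2α)) = 0.69736.
State is unnormalized: ∫|ψ|² dx = 0.58587, and ∫ψ*·x²·ψ dx = 0.030881, so ⟨x²⟩ = 0.030881 / 0.58587.
⟨x²⟩ = 0.052709.

0.05271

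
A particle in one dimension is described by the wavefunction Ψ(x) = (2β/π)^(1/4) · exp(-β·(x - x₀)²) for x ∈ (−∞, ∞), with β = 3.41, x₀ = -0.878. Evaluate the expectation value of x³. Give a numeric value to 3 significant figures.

⟨x³⟩ = ∫ x³·|Ψ|² dx (integrals over the domain).
Gaussian moments (u = x − x₀): ∫u^(2j)·e^(−2βu²) du = (2j−1)!!/(4β)^j · √(π/(2β)), odd powers integrate to 0; here √(π/(2β)) = 0.67871.
⟨x³⟩ = -0.86994.

-0.870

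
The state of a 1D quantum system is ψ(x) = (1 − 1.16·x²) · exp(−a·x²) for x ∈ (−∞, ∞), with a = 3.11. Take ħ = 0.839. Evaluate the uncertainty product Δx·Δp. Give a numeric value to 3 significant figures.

0.422

Δx = √(⟨x²⟩−⟨x⟩²), Δp = √(⟨p²⟩−⟨p⟩²).
Expand each integrand as polynomial × e^(−2ax²) and use ∫x^(2j)·e^(−2ax²) dx = (2j−1)!!/(4a)^j · √(π/(2a)), odd powers → 0; here √(π/(2a)) = 0.71069. Differentiate with the product rule, d/dx e^(−ax²) = −2ax·e^(−ax²).
Normalization: ∫|ψ|² dx = 0.59669.
⟨x⟩ = 0.0000, ⟨x²⟩ = 0.054664 ⇒ Δx = 0.23380.
⟨p⟩ = 0.0000, ⟨p²⟩ = 3.2524 ⇒ Δp = 1.8035.
Δx·Δp = 0.42165.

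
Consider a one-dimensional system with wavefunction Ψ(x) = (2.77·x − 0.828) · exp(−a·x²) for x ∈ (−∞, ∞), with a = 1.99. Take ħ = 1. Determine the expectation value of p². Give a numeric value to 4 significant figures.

4.316

p² Ψ = −ħ² d²Ψ/dx²; ⟨p²⟩ = −ħ² ∫ Ψ*·Ψ'' dx / ∫|Ψ|² dx.
Expand each integrand as polynomial × e^(−2ax²) and use ∫x^(2j)·e^(−2ax²) dx = (2j−1)!!/(4a)^j · √(π/(2a)), odd powers → 0; here √(π/(2a)) = 0.88845. Differentiate with the product rule, d/dx e^(−ax²) = −2ax·e^(−ax²).
State is unnormalized: ∫|Ψ|² dx = 1.4655, and ∫Ψ*·(−ħ² Ψ'') dx = 6.3249, so ⟨p²⟩ = 6.3249 / 1.4655.
⟨p²⟩ = 4.3158.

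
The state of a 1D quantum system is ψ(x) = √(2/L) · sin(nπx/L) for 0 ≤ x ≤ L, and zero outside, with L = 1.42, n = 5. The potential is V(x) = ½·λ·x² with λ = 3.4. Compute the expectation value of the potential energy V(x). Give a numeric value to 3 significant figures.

1.14

⟨V⟩ = ∫ V(x)·|ψ|² dx.
With sin²θ = (1 − cos2θ)/2 on 0 ≤ x ≤ L: ∫sin²(nπx/L) dx = L/2, ∫x·sin²(nπx/L) dx = L²/4, ∫x²·sin²(nπx/L) dx = L³·(1/6 − 1/(4n²π²)); higher powers xᵏ the same way, integrating xᵏ·cos(2nπx/L) by parts.
⟨V⟩ = 1.1357.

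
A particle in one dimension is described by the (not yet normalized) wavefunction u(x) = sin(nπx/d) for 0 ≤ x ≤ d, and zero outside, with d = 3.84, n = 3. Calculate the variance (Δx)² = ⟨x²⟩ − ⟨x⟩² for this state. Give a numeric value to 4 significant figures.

Compute ⟨x⟩ and ⟨x²⟩ separately, then (Δx)² = ⟨x²⟩ − ⟨x⟩².
With sin²θ = (1 − cos2θ)/2 on 0 ≤ x ≤ d: ∫sin²(nπx/d) dx = d/2, ∫x·sin²(nπx/d) dx = d²/4, ∫x²·sin²(nπx/d) dx = d³·(1/6 − 1/(4n²π²)); higher powers xᵏ the same way, integrating xᵏ·cos(2nπx/d) by parts.
Normalization: ∫|u|² dx = 1.9200.
⟨x⟩ = 1.9200 and ⟨x²⟩ = 4.8322.
(Δx)² = 4.8322 − (1.9200)² = 1.1458.

1.146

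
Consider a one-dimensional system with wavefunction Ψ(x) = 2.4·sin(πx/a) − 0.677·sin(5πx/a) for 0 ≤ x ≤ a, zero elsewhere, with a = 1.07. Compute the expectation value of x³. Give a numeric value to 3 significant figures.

0.213

⟨x³⟩ = ∫ x³·|Ψ|² dx / ∫|Ψ|² dx (integrals over the domain).
On 0 ≤ x ≤ a (j ≠ l): ∫sin²(jπx/a) dx = a/2, ∫sin(jπx/a)·sin(lπx/a) dx = 0; diagonal moments ∫x·sin²(jπx/a) dx = a²/4, ∫x²·sin²(jπx/a) dx = a³·(1/6 − 1/(4j²π²)); cross terms ∫x·sin(jπx/a)·sin(lπx/a) dx = 0 for j + l even and −4jla²/(π²(j² − l²)²) for j + l odd, ∫x²·sin(jπx/a)·sin(lπx/a) dx = (−1)^(j+l)·4jla³/(π²(j² − l²)²); higher powers the same way via product-to-sum and parts.
State is unnormalized: ∫|Ψ|² dx = 3.3268, and ∫Ψ*·x³·Ψ dx = 0.70861, so ⟨x³⟩ = 0.70861 / 3.3268.
⟨x³⟩ = 0.21300.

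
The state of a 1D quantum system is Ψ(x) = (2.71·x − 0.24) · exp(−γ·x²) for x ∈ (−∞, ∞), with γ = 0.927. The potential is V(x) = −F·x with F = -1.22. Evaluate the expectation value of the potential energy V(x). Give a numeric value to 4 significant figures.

⟨V⟩ = ∫ V(x)·|Ψ|² dx / ∫|Ψ|² dx.
Expand each integrand as polynomial × e^(−2γx²) and use ∫x^(2j)·e^(−2γx²) dx = (2j−1)!!/(4γ)^j · √(π/(2γ)), odd powers → 0; here √(π/(2γ)) = 1.3017.
State is unnormalized: ∫|Ψ|² dx = 2.6532, and ∫Ψ*·V(x)·Ψ dx = -0.55712, so ⟨V⟩ = -0.55712 / 2.6532.
⟨V⟩ = -0.20998.

-0.2100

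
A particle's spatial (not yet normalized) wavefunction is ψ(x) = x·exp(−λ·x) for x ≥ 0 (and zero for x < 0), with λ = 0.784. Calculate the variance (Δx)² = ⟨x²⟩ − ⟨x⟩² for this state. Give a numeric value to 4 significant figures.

1.220

Compute ⟨x⟩ and ⟨x²⟩ separately, then (Δx)² = ⟨x²⟩ − ⟨x⟩².
Every integrand reduces to terms xʲ·e^(−2λx) on [0, ∞); use ∫₀^∞ xʲ·e^(−2λx) dx = j!/(2λ)^(j+1).
Normalization: ∫|ψ|² dx = 0.51879.
⟨x⟩ = 1.9133 and ⟨x²⟩ = 4.8808.
(Δx)² = 4.8808 − (1.9133)² = 1.2202.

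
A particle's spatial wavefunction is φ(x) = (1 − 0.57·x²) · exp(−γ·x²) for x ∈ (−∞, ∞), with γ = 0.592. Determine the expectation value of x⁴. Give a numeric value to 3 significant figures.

0.480

⟨x⁴⟩ = ∫ x⁴·|φ|² dx / ∫|φ|² dx (integrals over the domain).
Expand each integrand as polynomial × e^(−2γx²) and use ∫x^(2j)·e^(−2γx²) dx = (2j−1)!!/(4γ)^j · √(π/(2γ)), odd powers → 0; here √(π/(2γ)) = 1.6289.
State is unnormalized: ∫|φ|² dx = 1.1279, and ∫φ*·x⁴·φ dx = 0.54105, so ⟨x⁴⟩ = 0.54105 / 1.1279.
⟨x⁴⟩ = 0.47971.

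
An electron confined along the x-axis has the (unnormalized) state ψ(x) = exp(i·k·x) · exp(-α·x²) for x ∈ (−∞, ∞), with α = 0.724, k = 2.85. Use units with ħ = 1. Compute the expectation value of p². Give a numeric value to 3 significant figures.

p² ψ = −ħ² d²ψ/dx²; ⟨p²⟩ = −ħ² ∫ ψ*·ψ'' dx / ∫|ψ|² dx.
Gaussian moments: ∫x^(2j)·e^(−2αx²) dx = (2j−1)!!/(4α)^j · √(π/(2α)), odd powers integrate to 0; here √(π/(2α)) = 1.4730. Derivatives: ψ′ = (ik − 2αx)·ψ, ψ″ = ((ik − 2αx)² − 2α)·ψ; the odd-in-x pieces drop out.
State is unnormalized: ∫|ψ|² dx = 1.4730, and ∫ψ*·(−ħ² ψ'') dx = 13.031, so ⟨p²⟩ = 13.031 / 1.4730.
⟨p²⟩ = 8.8465.

8.85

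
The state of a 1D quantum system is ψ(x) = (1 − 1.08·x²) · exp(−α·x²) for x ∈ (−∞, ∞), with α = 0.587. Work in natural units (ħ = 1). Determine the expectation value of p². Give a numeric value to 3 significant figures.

2.79

p² ψ = −ħ² d²ψ/dx²; ⟨p²⟩ = −ħ² ∫ ψ*·ψ'' dx / ∫|ψ|² dx.
Expand each integrand as polynomial × e^(−2αx²) and use ∫x^(2j)·e^(−2αx²) dx = (2j−1)!!/(4α)^j · √(π/(2α)), odd powers → 0; here √(π/(2α)) = 1.6358. Differentiate with the product rule, d/dx e^(−αx²) = −2αx·e^(−αx²).
State is unnormalized: ∫|ψ|² dx = 1.1693, and ∫ψ*·(−ħ² ψ'') dx = 3.2657, so ⟨p²⟩ = 3.2657 / 1.1693.
⟨p²⟩ = 2.7930.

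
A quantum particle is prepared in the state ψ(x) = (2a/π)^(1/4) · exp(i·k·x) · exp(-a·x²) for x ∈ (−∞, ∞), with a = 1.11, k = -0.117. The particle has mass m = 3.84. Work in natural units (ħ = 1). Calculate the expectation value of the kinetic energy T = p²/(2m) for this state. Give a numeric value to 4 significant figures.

0.1463

T = −(ħ²/2m) d²/dx², so ⟨T⟩ = −(ħ²/2m) ∫ ψ*·ψ'' dx; with m = 3.84.
Gaussian moments: ∫x^(2j)·e^(−2ax²) dx = (2j−1)!!/(4a)^j · √(π/(2a)), odd powers integrate to 0; here √(π/(2a)) = 1.1896. Derivatives: ψ′ = (ik − 2ax)·ψ, ψ″ = ((ik − 2ax)² − 2a)·ψ; the odd-in-x pieces drop out.
⟨T⟩ = 0.14631.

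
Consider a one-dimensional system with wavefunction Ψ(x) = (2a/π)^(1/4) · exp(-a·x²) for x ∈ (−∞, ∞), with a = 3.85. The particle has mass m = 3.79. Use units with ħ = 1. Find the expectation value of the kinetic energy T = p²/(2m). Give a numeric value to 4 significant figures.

T = −(ħ²/2m) d²/dx², so ⟨T⟩ = −(ħ²/2m) ∫ Ψ*·Ψ'' dx; with m = 3.79.
Gaussian moments: ∫x^(2j)·e^(−2ax²) dx = (2j−1)!!/(4a)^j · √(π/(2a)), odd powers integrate to 0; here √(π/(2a)) = 0.63875. Derivatives: d/dx e^(−ax²) = −2ax·e^(−ax²), d²/dx² e^(−ax²) = (4a²x² − 2a)·e^(−ax²).
⟨T⟩ = 0.50792.

0.5079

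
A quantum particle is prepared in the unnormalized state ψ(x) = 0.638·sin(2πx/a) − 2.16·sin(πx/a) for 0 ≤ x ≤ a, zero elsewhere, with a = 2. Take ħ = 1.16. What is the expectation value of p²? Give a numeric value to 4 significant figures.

p² ψ = −ħ² d²ψ/dx²; ⟨p²⟩ = −ħ² ∫ ψ*·ψ'' dx / ∫|ψ|² dx.
d²/dx² sin(jπx/a) = −(jπ/a)²·sin(jπx/a); on 0 ≤ x ≤ a, ∫sin²(jπx/a) dx = a/2 and ∫sin(jπx/a)·sin(lπx/a) dx = 0 for j ≠ l, so only diagonal terms survive in ∫|ψ|² and ∫ψ·ψ″; ∫ψ·ψ′ dx = [ψ²/2] between the walls = 0.
State is unnormalized: ∫|ψ|² dx = 5.0726, and ∫ψ*·(−ħ² ψ'') dx = 20.896, so ⟨p²⟩ = 20.896 / 5.0726.
⟨p²⟩ = 4.1194.

4.119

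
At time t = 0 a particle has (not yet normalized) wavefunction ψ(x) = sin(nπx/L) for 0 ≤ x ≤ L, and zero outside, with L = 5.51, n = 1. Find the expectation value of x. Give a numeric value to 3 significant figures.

2.76

⟨x⟩ = ∫ x·|ψ|² dx / ∫|ψ|² dx (integrals over the domain).
With sin²θ = (1 − cos2θ)/2 on 0 ≤ x ≤ L: ∫sin²(nπx/L) dx = L/2, ∫x·sin²(nπx/L) dx = L²/4, ∫x²·sin²(nπx/L) dx = L³·(1/6 − 1/(4n²π²)); higher powers xᵏ the same way, integrating xᵏ·cos(2nπx/L) by parts.
State is unnormalized: ∫|ψ|² dx = 2.7550, and ∫ψ*·x·ψ dx = 7.5900, so ⟨x⟩ = 7.5900 / 2.7550.
⟨x⟩ = 2.7550.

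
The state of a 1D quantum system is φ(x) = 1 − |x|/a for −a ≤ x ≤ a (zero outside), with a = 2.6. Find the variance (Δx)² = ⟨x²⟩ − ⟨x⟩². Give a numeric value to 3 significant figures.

0.676

Compute ⟨x⟩ and ⟨x²⟩ separately, then (Δx)² = ⟨x²⟩ − ⟨x⟩².
φ is even, so ∫ over [−a, a] = 2∫₀ᵃ with φ = 1 − x/a there: ∫₀ᵃ (1 − x/a)² dx = a/3, ∫₀ᵃ x²(1 − x/a)² dx = a³/30, ∫₀ᵃ x⁴(1 − x/a)² dx = a⁵/105.
Normalization: ∫|φ|² dx = 1.7333.
⟨x⟩ = 0.0000 and ⟨x²⟩ = 0.67600.
(Δx)² = 0.67600 − (0.0000)² = 0.67600.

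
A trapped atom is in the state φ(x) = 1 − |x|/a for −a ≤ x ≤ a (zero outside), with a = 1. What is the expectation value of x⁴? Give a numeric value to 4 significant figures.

⟨x⁴⟩ = ∫ x⁴·|φ|² dx / ∫|φ|² dx (integrals over the domain).
φ is even, so ∫ over [−a, a] = 2∫₀ᵃ with φ = 1 − x/a there: ∫₀ᵃ (1 − x/a)² dx = a/3, ∫₀ᵃ x²(1 − x/a)² dx = a³/30, ∫₀ᵃ x⁴(1 − x/a)² dx = a⁵/105.
State is unnormalized: ∫|φ|² dx = 0.66667, and ∫φ*·x⁴·φ dx = 0.019048, so ⟨x⁴⟩ = 0.019048 / 0.66667.
⟨x⁴⟩ = 0.028571.

0.02857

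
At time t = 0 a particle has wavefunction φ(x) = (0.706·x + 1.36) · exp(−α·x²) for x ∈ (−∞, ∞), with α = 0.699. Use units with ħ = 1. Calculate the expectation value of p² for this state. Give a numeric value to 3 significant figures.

0.822

p² φ = −ħ² d²φ/dx²; ⟨p²⟩ = −ħ² ∫ φ*·φ'' dx / ∫|φ|² dx.
Expand each integrand as polynomial × e^(−2αx²) and use ∫x^(2j)·e^(−2αx²) dx = (2j−1)!!/(4α)^j · √(π/(2α)), odd powers → 0; here √(π/(2α)) = 1.4991. Differentiate with the product rule, d/dx e^(−αx²) = −2αx·e^(−αx²).
State is unnormalized: ∫|φ|² dx = 3.0399, and ∫φ*·(−ħ² φ'') dx = 2.4985, so ⟨p²⟩ = 2.4985 / 3.0399.
⟨p²⟩ = 0.82190.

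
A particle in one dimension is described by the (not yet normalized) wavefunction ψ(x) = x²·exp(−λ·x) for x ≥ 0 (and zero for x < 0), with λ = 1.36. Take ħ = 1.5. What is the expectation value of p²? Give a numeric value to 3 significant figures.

1.39

p² ψ = −ħ² d²ψ/dx²; ⟨p²⟩ = −ħ² ∫ ψ*·ψ'' dx / ∫|ψ|² dx.
Differentiate x²·exp(−λ·x) with the product rule; every integrand then reduces to terms xʲ·e^(−2λx) on [0, ∞), with ∫₀^∞ xʲ·e^(−2λx) dx = j!/(2λ)^(j+1).
State is unnormalized: ∫|ψ|² dx = 0.16120, and ∫ψ*·(−ħ² ψ'') dx = 0.22362, so ⟨p²⟩ = 0.22362 / 0.16120.
⟨p²⟩ = 1.3872.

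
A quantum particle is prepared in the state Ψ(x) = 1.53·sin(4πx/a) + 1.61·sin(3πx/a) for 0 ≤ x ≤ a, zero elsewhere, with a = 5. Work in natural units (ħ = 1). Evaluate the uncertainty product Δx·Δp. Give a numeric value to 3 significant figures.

2.19

Δx = √(⟨x²⟩−⟨x⟩²), Δp = √(⟨p²⟩−⟨p⟩²).
On 0 ≤ x ≤ a (j ≠ l): ∫sin²(jπx/a) dx = a/2, ∫sin(jπx/a)·sin(lπx/a) dx = 0; diagonal moments ∫x·sin²(jπx/a) dx = a²/4, ∫x²·sin²(jπx/a) dx = a³·(1/6 − 1/(4j²π²)); cross terms ∫x·sin(jπx/a)·sin(lπx/a) dx = 0 for j + l even and −4jla²/(π²(j² − l²)²) for j + l odd, ∫x²·sin(jπx/a)·sin(lπx/a) dx = (−1)^(j+l)·4jla³/(π²(j² − l²)²); higher powers the same way via product-to-sum and parts. d²/dx² sin(jπx/a) = −(jπ/a)²·sin(jπx/a); on 0 ≤ x ≤ a, ∫sin²(jπx/a) dx = a/2 and ∫sin(jπx/a)·sin(lπx/a) dx = 0 for j ≠ l, so only diagonal terms survive in ∫|Ψ|² and ∫Ψ·Ψ″; ∫Ψ·Ψ′ dx = [Ψ²/2] between the walls = 0.
Normalization: ∫|Ψ|² dx = 12.333.
⟨x⟩ = 1.5088, ⟨x²⟩ = 3.2656 ⇒ Δx = 0.99461.
⟨p⟩ = 0.0000, ⟨p²⟩ = 4.8644 ⇒ Δp = 2.2055.
Δx·Δp = 2.1937.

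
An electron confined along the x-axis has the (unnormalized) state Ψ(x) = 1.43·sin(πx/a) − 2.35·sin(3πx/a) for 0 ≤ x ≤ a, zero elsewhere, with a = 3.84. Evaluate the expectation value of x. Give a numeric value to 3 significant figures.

1.92

⟨x⟩ = ∫ x·|Ψ|² dx / ∫|Ψ|² dx (integrals over the domain).
On 0 ≤ x ≤ a (j ≠ l): ∫sin²(jπx/a) dx = a/2, ∫sin(jπx/a)·sin(lπx/a) dx = 0; diagonal moments ∫x·sin²(jπx/a) dx = a²/4, ∫x²·sin²(jπx/a) dx = a³·(1/6 − 1/(4j²π²)); cross terms ∫x·sin(jπx/a)·sin(lπx/a) dx = 0 for j + l even and −4jla²/(π²(j² − l²)²) for j + l odd, ∫x²·sin(jπx/a)·sin(lπx/a) dx = (−1)^(j+l)·4jla³/(π²(j² − l²)²); higher powers the same way via product-to-sum and parts.
State is unnormalized: ∫|Ψ|² dx = 14.529, and ∫Ψ*·x·Ψ dx = 27.896, so ⟨x⟩ = 27.896 / 14.529.
⟨x⟩ = 1.9200.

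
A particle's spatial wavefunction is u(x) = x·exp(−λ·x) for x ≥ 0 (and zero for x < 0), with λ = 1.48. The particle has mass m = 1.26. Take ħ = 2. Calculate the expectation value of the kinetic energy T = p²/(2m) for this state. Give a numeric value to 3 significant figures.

T = −(ħ²/2m) d²/dx², so ⟨T⟩ = −(ħ²/2m) ∫ u*·u'' dx / ∫|u|² dx; with m = 1.26.
Differentiate x·exp(−λ·x) with the product rule; every integrand then reduces to terms xʲ·e^(−2λx) on [0, ∞), with ∫₀^∞ xʲ·e^(−2λx) dx = j!/(2λ)^(j+1).
State is unnormalized: ∫|u|² dx = 0.077118, and ∫u*·(−ħ²/2m · u'') dx = 0.26813, so ⟨T⟩ = 0.26813 / 0.077118.
⟨T⟩ = 3.4768.

3.48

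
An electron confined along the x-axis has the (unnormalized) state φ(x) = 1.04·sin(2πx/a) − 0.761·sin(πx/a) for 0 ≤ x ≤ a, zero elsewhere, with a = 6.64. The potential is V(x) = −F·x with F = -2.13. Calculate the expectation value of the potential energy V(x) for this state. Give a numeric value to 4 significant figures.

⟨V⟩ = ∫ V(x)·|φ|² dx / ∫|φ|² dx.
On 0 ≤ x ≤ a (j ≠ l): ∫sin²(jπx/a) dx = a/2, ∫sin(jπx/a)·sin(lπx/a) dx = 0; diagonal moments ∫x·sin²(jπx/a) dx = a²/4, ∫x²·sin²(jπx/a) dx = a³·(1/6 − 1/(4j²π²)); cross terms ∫x·sin(jπx/a)·sin(lπx/a) dx = 0 for j + l even and −4jla²/(π²(j² − l²)²) for j + l odd, ∫x²·sin(jπx/a)·sin(lπx/a) dx = (−1)^(j+l)·4jla³/(π²(j² − l²)²); higher powers the same way via product-to-sum and parts.
State is unnormalized: ∫|φ|² dx = 5.5136, and ∫φ*·V(x)·φ dx = 52.378, so ⟨V⟩ = 52.378 / 5.5136.
⟨V⟩ = 9.4998.

9.500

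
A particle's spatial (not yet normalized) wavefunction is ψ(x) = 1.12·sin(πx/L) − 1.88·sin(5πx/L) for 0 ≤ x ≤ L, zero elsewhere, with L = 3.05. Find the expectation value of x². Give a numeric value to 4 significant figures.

2.906

⟨x²⟩ = ∫ x²·|ψ|² dx / ∫|ψ|² dx (integrals over the domain).
On 0 ≤ x ≤ L (j ≠ l): ∫sin²(jπx/L) dx = L/2, ∫sin(jπx/L)·sin(lπx/L) dx = 0; diagonal moments ∫x·sin²(jπx/L) dx = L²/4, ∫x²·sin²(jπx/L) dx = L³·(1/6 − 1/(4j²π²)); cross terms ∫x·sin(jπx/L)·sin(lπx/L) dx = 0 for j + l even and −4jlL²/(π²(j² − l²)²) for j + l odd, ∫x²·sin(jπx/L)·sin(lπx/L) dx = (−1)^(j+l)·4jlL³/(π²(j² − l²)²); higher powers the same way via product-to-sum and parts.
State is unnormalized: ∫|ψ|² dx = 7.3029, and ∫ψ*·x²·ψ dx = 21.222, so ⟨x²⟩ = 21.222 / 7.3029.
⟨x²⟩ = 2.9059.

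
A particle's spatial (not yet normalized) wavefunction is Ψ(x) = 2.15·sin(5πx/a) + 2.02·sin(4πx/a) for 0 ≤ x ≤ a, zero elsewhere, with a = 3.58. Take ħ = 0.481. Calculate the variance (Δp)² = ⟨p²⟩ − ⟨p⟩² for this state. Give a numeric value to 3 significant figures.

Compute ⟨p⟩ and ⟨p²⟩ separately; (Δp)² = ⟨p²⟩ − ⟨p⟩².
d²/dx² sin(jπx/a) = −(jπ/a)²·sin(jπx/a); on 0 ≤ x ≤ a, ∫sin²(jπx/a) dx = a/2 and ∫sin(jπx/a)·sin(lπx/a) dx = 0 for j ≠ l, so only diagonal terms survive in ∫|Ψ|² and ∫Ψ·Ψ″; ∫Ψ·Ψ′ dx = [Ψ²/2] between the walls = 0.
Normalization: ∫|Ψ|² dx = 15.578.
⟨p⟩ = 0.0000 and ⟨p²⟩ = 3.7023.
(Δp)² = 3.7023 − (0.0000)² = 3.7023.

3.70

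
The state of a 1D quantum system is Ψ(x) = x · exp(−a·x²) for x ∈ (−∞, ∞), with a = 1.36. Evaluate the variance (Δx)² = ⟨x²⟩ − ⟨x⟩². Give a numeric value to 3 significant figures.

Compute ⟨x⟩ and ⟨x²⟩ separately, then (Δx)² = ⟨x²⟩ − ⟨x⟩².
Expand each integrand as polynomial × e^(−2ax²) and use ∫x^(2j)·e^(−2ax²) dx = (2j−1)!!/(4a)^j · √(π/(2a)), odd powers → 0; here √(π/(2a)) = 1.0747.
Normalization: ∫|Ψ|² dx = 0.19756.
⟨x⟩ = 0.0000 and ⟨x²⟩ = 0.55147.
(Δx)² = 0.55147 − (0.0000)² = 0.55147.

0.551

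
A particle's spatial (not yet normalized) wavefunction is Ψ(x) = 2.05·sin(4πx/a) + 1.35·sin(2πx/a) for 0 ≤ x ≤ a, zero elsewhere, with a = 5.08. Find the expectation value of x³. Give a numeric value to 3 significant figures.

⟨x³⟩ = ∫ x³·|Ψ|² dx / ∫|Ψ|² dx (integrals over the domain).
On 0 ≤ x ≤ a (j ≠ l): ∫sin²(jπx/a) dx = a/2, ∫sin(jπx/a)·sin(lπx/a) dx = 0; diagonal moments ∫x·sin²(jπx/a) dx = a²/4, ∫x²·sin²(jπx/a) dx = a³·(1/6 − 1/(4j²π²)); cross terms ∫x·sin(jπx/a)·sin(lπx/a) dx = 0 for j + l even and −4jla²/(π²(j² − l²)²) for j + l odd, ∫x²·sin(jπx/a)·sin(lπx/a) dx = (−1)^(j+l)·4jla³/(π²(j² − l²)²); higher powers the same way via product-to-sum and parts.
State is unnormalized: ∫|Ψ|² dx = 15.304, and ∫Ψ*·x³·Ψ dx = 607.88, so ⟨x³⟩ = 607.88 / 15.304.
⟨x³⟩ = 39.722.

39.7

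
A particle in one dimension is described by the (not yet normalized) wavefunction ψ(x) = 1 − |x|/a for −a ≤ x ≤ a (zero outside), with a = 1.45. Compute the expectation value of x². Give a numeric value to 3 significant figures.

⟨x²⟩ = ∫ x²·|ψ|² dx / ∫|ψ|² dx (integrals over the domain).
ψ is even, so ∫ over [−a, a] = 2∫₀ᵃ with ψ = 1 − x/a there: ∫₀ᵃ (1 − x/a)² dx = a/3, ∫₀ᵃ x²(1 − x/a)² dx = a³/30, ∫₀ᵃ x⁴(1 − x/a)² dx = a⁵/105.
State is unnormalized: ∫|ψ|² dx = 0.96667, and ∫ψ*·x²·ψ dx = 0.20324, so ⟨x²⟩ = 0.20324 / 0.96667.
⟨x²⟩ = 0.21025.

0.210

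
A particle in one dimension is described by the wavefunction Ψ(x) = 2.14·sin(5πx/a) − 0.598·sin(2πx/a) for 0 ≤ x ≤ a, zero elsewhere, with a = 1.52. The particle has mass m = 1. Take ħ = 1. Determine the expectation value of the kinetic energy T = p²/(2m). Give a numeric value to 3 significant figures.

50.1

T = −(ħ²/2m) d²/dx², so ⟨T⟩ = −(ħ²/2m) ∫ Ψ*·Ψ'' dx / ∫|Ψ|² dx; with m = 1.
d²/dx² sin(jπx/a) = −(jπ/a)²·sin(jπx/a); on 0 ≤ x ≤ a, ∫sin²(jπx/a) dx = a/2 and ∫sin(jπx/a)·sin(lπx/a) dx = 0 for j ≠ l, so only diagonal terms survive in ∫|Ψ|² and ∫Ψ·Ψ″; ∫Ψ·Ψ′ dx = [Ψ²/2] between the walls = 0.
State is unnormalized: ∫|Ψ|² dx = 3.7523, and ∫Ψ*·(−ħ²/2m · Ψ'') dx = 188.17, so ⟨T⟩ = 188.17 / 3.7523.
⟨T⟩ = 50.149.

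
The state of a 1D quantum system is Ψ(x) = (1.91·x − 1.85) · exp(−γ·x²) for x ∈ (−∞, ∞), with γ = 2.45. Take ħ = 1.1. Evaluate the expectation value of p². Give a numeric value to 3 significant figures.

3.55

p² Ψ = −ħ² d²Ψ/dx²; ⟨p²⟩ = −ħ² ∫ Ψ*·Ψ'' dx / ∫|Ψ|² dx.
Expand each integrand as polynomial × e^(−2γx²) and use ∫x^(2j)·e^(−2γx²) dx = (2j−1)!!/(4γ)^j · √(π/(2γ)), odd powers → 0; here √(π/(2γ)) = 0.80071. Differentiate with the product rule, d/dx e^(−γx²) = −2γx·e^(−γx²).
State is unnormalized: ∫|Ψ|² dx = 3.0385, and ∫Ψ*·(−ħ² Ψ'') dx = 10.775, so ⟨p²⟩ = 10.775 / 3.0385.
⟨p²⟩ = 3.5461.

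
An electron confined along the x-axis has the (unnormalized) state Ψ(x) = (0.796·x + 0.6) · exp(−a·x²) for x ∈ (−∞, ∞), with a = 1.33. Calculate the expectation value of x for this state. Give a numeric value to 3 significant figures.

⟨x⟩ = ∫ x·|Ψ|² dx / ∫|Ψ|² dx (integrals over the domain).
Expand each integrand as polynomial × e^(−2ax²) and use ∫x^(2j)·e^(−2ax²) dx = (2j−1)!!/(4a)^j · √(π/(2a)), odd powers → 0; here √(π/(2a)) = 1.0868.
State is unnormalized: ∫|Ψ|² dx = 0.52067, and ∫Ψ*·x·Ψ dx = 0.19513, so ⟨x⟩ = 0.19513 / 0.52067.
⟨x⟩ = 0.37476.

0.375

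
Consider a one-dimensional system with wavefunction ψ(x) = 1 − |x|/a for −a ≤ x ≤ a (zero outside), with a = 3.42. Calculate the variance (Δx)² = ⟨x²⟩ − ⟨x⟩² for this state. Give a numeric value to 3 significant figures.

Compute ⟨x⟩ and ⟨x²⟩ separately, then (Δx)² = ⟨x²⟩ − ⟨x⟩².
ψ is even, so ∫ over [−a, a] = 2∫₀ᵃ with ψ = 1 − x/a there: ∫₀ᵃ (1 − x/a)² dx = a/3, ∫₀ᵃ x²(1 − x/a)² dx = a³/30, ∫₀ᵃ x⁴(1 − x/a)² dx = a⁵/105.
Normalization: ∫|ψ|² dx = 2.2800.
⟨x⟩ = 0.0000 and ⟨x²⟩ = 1.1696.
(Δx)² = 1.1696 − (0.0000)² = 1.1696.

1.17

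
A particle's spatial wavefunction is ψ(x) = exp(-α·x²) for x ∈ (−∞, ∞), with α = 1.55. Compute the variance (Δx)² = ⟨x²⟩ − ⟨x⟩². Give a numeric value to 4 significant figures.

Compute ⟨x⟩ and ⟨x²⟩ separately, then (Δx)² = ⟨x²⟩ − ⟨x⟩².
Gaussian moments: ∫x^(2j)·e^(−2αx²) dx = (2j−1)!!/(4α)^j · √(π/(2α)), odd powers integrate to 0; here √(π/(2α)) = 1.0067.
Normalization: ∫|ψ|² dx = 1.0067.
⟨x⟩ = 0.0000 and ⟨x²⟩ = 0.16129.
(Δx)² = 0.16129 − (0.0000)² = 0.16129.

0.1613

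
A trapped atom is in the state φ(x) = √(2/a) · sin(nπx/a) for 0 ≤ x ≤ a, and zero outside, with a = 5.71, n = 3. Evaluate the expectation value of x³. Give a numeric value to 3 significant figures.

⟨x³⟩ = ∫ x³·|φ|² dx (integrals over the domain).
With sin²θ = (1 − cos2θ)/2 on 0 ≤ x ≤ a: ∫sin²(nπx/a) dx = a/2, ∫x·sin²(nπx/a) dx = a²/4, ∫x²·sin²(nπx/a) dx = a³·(1/6 − 1/(4n²π²)); higher powers xᵏ the same way, integrating xᵏ·cos(2nπx/a) by parts.
⟨x³⟩ = 44.970.

45.0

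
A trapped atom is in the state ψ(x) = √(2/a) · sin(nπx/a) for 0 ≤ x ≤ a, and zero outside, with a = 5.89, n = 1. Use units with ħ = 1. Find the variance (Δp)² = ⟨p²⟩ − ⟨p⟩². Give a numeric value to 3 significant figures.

0.284

Compute ⟨p⟩ and ⟨p²⟩ separately; (Δp)² = ⟨p²⟩ − ⟨p⟩².
d/dx sin(nπx/a) = (nπ/a)·cos(nπx/a) and d²/dx² sin(nπx/a) = −(nπ/a)²·sin(nπx/a); on 0 ≤ x ≤ a, ∫sin²(nπx/a) dx = a/2 and ∫sin(nπx/a)·cos(nπx/a) dx = 0.
⟨p⟩ = 0.0000 and ⟨p²⟩ = 0.28449.
(Δp)² = 0.28449 − (0.0000)² = 0.28449.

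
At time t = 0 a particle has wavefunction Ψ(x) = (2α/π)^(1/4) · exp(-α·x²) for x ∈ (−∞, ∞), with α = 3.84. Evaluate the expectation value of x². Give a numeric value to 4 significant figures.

⟨x²⟩ = ∫ x²·|Ψ|² dx (integrals over the domain).
Gaussian moments: ∫x^(2j)·e^(−2αx²) dx = (2j−1)!!/(4α)^j · √(π/(2α)), odd powers integrate to 0; here √(π/(2α)) = 0.63958.
⟨x²⟩ = 0.065104.

0.06510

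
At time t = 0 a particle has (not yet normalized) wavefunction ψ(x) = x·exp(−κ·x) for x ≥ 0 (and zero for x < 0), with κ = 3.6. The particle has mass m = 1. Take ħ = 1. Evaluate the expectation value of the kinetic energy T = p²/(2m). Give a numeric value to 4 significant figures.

T = −(ħ²/2m) d²/dx², so ⟨T⟩ = −(ħ²/2m) ∫ ψ*·ψ'' dx / ∫|ψ|² dx; with m = 1.
Differentiate x·exp(−κ·x) with the product rule; every integrand then reduces to terms xʲ·e^(−2κx) on [0, ∞), with ∫₀^∞ xʲ·e^(−2κx) dx = j!/(2κ)^(j+1).
State is unnormalized: ∫|ψ|² dx = 0.0053584, and ∫ψ*·(−ħ²/2m · ψ'') dx = 0.034722, so ⟨T⟩ = 0.034722 / 0.0053584.
⟨T⟩ = 6.4800.

6.480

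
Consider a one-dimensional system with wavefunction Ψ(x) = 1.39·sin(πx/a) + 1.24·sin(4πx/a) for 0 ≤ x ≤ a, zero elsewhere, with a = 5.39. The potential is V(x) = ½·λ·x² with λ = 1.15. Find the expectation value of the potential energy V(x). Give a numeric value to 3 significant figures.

⟨V⟩ = ∫ V(x)·|Ψ|² dx / ∫|Ψ|² dx.
On 0 ≤ x ≤ a (j ≠ l): ∫sin²(jπx/a) dx = a/2, ∫sin(jπx/a)·sin(lπx/a) dx = 0; diagonal moments ∫x·sin²(jπx/a) dx = a²/4, ∫x²·sin²(jπx/a) dx = a³·(1/6 − 1/(4j²π²)); cross terms ∫x·sin(jπx/a)·sin(lπx/a) dx = 0 for j + l even and −4jla²/(π²(j² − l²)²) for j + l odd, ∫x²·sin(jπx/a)·sin(lπx/a) dx = (−1)^(j+l)·4jla³/(π²(j² − l²)²); higher powers the same way via product-to-sum and parts.
State is unnormalized: ∫|Ψ|² dx = 9.3508, and ∫Ψ*·V(x)·Ψ dx = 45.206, so ⟨V⟩ = 45.206 / 9.3508.
⟨V⟩ = 4.8345.

4.83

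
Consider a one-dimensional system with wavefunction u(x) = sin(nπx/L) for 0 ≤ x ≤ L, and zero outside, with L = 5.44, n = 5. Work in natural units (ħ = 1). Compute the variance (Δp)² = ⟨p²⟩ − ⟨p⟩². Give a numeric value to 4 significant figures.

8.338

Compute ⟨p⟩ and ⟨p²⟩ separately; (Δp)² = ⟨p²⟩ − ⟨p⟩².
d/dx sin(nπx/L) = (nπ/L)·cos(nπx/L) and d²/dx² sin(nπx/L) = −(nπ/L)²·sin(nπx/L); on 0 ≤ x ≤ L, ∫sin²(nπx/L) dx = L/2 and ∫sin(nπx/L)·cos(nπx/L) dx = 0.
Normalization: ∫|u|² dx = 2.7200.
⟨p⟩ = 0.0000 and ⟨p²⟩ = 8.3376.
(Δp)² = 8.3376 − (0.0000)² = 8.3376.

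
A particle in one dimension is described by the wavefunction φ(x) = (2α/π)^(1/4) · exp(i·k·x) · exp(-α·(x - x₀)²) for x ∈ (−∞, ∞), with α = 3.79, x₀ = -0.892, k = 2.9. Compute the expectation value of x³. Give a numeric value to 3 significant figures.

⟨x³⟩ = ∫ x³·|φ|² dx (integrals over the domain).
Gaussian moments (u = x − x₀): ∫u^(2j)·e^(−2αu²) du = (2j−1)!!/(4α)^j · √(π/(2α)), odd powers integrate to 0; here √(π/(2α)) = 0.64378.
⟨x³⟩ = -0.88625.

-0.886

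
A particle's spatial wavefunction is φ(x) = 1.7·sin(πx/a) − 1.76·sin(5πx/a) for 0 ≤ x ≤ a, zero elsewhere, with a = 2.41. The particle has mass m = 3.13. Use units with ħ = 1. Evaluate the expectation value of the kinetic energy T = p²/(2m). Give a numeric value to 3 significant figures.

T = −(ħ²/2m) d²/dx², so ⟨T⟩ = −(ħ²/2m) ∫ φ*·φ'' dx / ∫|φ|² dx; with m = 3.13.
d²/dx² sin(jπx/a) = −(jπ/a)²·sin(jπx/a); on 0 ≤ x ≤ a, ∫sin²(jπx/a) dx = a/2 and ∫sin(jπx/a)·sin(lπx/a) dx = 0 for j ≠ l, so only diagonal terms survive in ∫|φ|² and ∫φ·φ″; ∫φ·φ′ dx = [φ²/2] between the walls = 0.
State is unnormalized: ∫|φ|² dx = 7.2151, and ∫φ*·(−ħ²/2m · φ'') dx = 26.276, so ⟨T⟩ = 26.276 / 7.2151.
⟨T⟩ = 3.6418.

3.64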